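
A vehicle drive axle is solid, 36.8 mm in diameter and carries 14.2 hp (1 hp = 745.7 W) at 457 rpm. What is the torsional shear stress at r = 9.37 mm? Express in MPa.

11.5 MPa

ω = 2π·457/60 = 47.86 rad/s, so T = P/ω = 14.2×745.7 / 47.86 = 221.3 N·m.
J = πd⁴/32 = π(0.0368)⁴/32 = 1.800×10^-7 m⁴.
Shear stress varies linearly with radius: τ = T·r/J = 221.3 × 0.00937 / 1.800×10^-7 = 1.151×10^7 Pa.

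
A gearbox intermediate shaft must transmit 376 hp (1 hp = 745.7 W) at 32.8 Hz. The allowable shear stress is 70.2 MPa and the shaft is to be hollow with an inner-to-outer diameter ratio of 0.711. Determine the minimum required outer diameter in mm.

51.0 mm

ω = 2π·32.8 = 206.1 rad/s, so T = P/ω = 376×745.7 / 206.1 = 1360 N·m.
For a hollow shaft with d_i/d_o = 0.711: τ_max = 16T/(π d_o³ (1−k⁴)), so d_o = [16T/(π τ_allow (1−k⁴))]^(1/3) = [16·1360/(π·7.02×10^7·0.7444)]^(1/3) = 0.05099 m.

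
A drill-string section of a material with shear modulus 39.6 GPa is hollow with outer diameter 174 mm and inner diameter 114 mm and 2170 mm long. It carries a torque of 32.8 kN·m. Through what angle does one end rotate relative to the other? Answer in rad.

J = π(d_o⁴ − d_i⁴)/32 = π(0.174⁴ − 0.114⁴)/32 = 7.341×10^-5 m⁴.
θ = T·L/(G·J) = 32800 × 2.17 / (39.6×10⁹ × 7.341×10^-5) = 0.02448 rad.

0.0245 rad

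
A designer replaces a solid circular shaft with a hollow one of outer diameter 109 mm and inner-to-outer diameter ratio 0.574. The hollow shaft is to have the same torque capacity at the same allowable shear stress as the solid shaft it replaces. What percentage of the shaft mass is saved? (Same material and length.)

Equal τ_max and T ⇒ the solid shaft needs d_s³ = d_o³(1−k⁴), so d_s = 109·(1−0.574⁴)^(1/3) = 104.9 mm.
Area ratio A_h/A_s = d_o²(1−k²)/d_s² = (1−k²)/(1−k⁴)^(2/3) = 0.7239.
Mass saving = 1 − 0.7239 = 27.6 %.

27.6 %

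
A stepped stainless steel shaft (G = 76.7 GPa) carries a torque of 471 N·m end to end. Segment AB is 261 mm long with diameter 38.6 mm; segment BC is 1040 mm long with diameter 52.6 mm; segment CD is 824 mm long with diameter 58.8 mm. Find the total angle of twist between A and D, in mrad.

J_AB = π(0.0386)⁴/32 = 2.18×10^-7 m⁴; J_BC = π(0.0526)⁴/32 = 7.52×10^-7 m⁴; J_CD = π(0.0588)⁴/32 = 1.17×10^-6 m⁴.
θ = (T/G)·Σ L_i/J_i = (471.0/76.7×10⁹)·(0.261/2.18×10^-7 + 1.04/7.52×10^-7 + 0.824/1.17×10^-6) = 0.02016 rad.

20.2 mrad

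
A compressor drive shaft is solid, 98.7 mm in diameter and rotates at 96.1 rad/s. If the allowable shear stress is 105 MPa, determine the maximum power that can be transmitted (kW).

J = πd⁴/32 = π(0.0987)⁴/32 = 9.317×10^-6 m⁴.
T_max = τ_allow·J/r = 1.05×10^8 × 9.317×10^-6 / 0.0493 = 19820 N·m.
ω = 96.1 rad/s, so P_max = T_max·ω = 1.905×10^6 W.

1900 kW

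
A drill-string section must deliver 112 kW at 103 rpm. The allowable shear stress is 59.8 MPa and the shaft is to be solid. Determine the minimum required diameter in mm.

ω = 2π·103/60 = 10.79 rad/s, so T = P/ω = 112×10³ / 10.79 = 10380 N·m.
For a solid shaft τ_max = 16T/(πd³), so d = (16T/(π τ_allow))^(1/3) = (16·10380/(π·5.98×10^7))^(1/3) = 0.09599 m.

96.0 mm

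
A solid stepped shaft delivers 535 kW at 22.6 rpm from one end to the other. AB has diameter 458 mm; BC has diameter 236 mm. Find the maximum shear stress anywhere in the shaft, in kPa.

ω = 2π·22.6/60 = 2.367 rad/s, so T = P/ω = 535×10³ / 2.367 = 226100 N·m.
Under the same torque, τ_max = 16T/(πd³) is largest where d is smallest — segment BC (d = 236 mm).
τ_max = 16·226100/(π·(0.236)³) = 8.759×10^7 Pa.

87600 kPa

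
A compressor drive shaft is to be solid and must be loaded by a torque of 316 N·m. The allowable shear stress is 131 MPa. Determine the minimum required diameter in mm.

For a solid shaft τ_max = 16T/(πd³), so d = (16T/(π τ_allow))^(1/3) = (16·316.0/(π·1.31×10^8))^(1/3) = 0.02307 m.

23.1 mm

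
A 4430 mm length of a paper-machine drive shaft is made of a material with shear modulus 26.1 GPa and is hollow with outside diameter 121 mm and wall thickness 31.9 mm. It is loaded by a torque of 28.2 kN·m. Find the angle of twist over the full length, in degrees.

13.7°

J = π(d_o⁴ − d_i⁴)/32 = π(0.121⁴ − 0.0572⁴)/32 = 1.999×10^-5 m⁴.
θ = T·L/(G·J) = 28200 × 4.43 / (26.1×10⁹ × 1.999×10^-5) = 0.2394 rad.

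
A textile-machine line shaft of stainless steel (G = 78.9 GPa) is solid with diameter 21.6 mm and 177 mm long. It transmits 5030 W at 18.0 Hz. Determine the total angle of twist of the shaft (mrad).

4.67 mrad

ω = 2π·18.0 = 113.1 rad/s, so T = P/ω = 5030 / 113.1 = 44.47 N·m.
J = πd⁴/32 = π(0.0216)⁴/32 = 2.137×10^-8 m⁴.
θ = T·L/(G·J) = 44.47 × 0.177 / (78.9×10⁹ × 2.137×10^-8) = 4.669×10^-3 rad.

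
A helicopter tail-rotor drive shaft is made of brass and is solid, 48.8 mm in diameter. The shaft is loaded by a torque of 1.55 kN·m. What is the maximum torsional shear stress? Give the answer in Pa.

J = πd⁴/32 = π(0.0488)⁴/32 = 5.568×10^-7 m⁴.
τ_max = T·r/J = 1550 × 0.0244 / 5.568×10^-7 = 6.793×10^7 Pa.

6.79e7 Pa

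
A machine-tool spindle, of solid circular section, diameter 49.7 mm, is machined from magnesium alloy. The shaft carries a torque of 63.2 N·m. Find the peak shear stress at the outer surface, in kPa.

2620 kPa

J = πd⁴/32 = π(0.0497)⁴/32 = 5.990×10^-7 m⁴.
τ_max = T·r/J = 63.20 × 0.0249 / 5.990×10^-7 = 2.622×10^6 Pa.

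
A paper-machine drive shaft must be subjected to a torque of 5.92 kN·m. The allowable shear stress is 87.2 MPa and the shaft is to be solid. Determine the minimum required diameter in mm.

70.2 mm

For a solid shaft τ_max = 16T/(πd³), so d = (16T/(π τ_allow))^(1/3) = (16·5920/(π·8.72×10^7))^(1/3) = 0.07019 m.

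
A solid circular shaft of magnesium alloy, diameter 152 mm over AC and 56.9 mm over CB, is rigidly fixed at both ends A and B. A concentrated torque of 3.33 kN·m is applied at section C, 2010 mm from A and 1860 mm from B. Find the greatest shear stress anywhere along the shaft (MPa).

4.73 MPa

Compatibility: T_A·a/J_AC = T_B·b/J_CB with T_A + T_B = T₀.
J_AC = 5.24×10^-5 m⁴, J_CB = 1.03×10^-6 m⁴, so T_A = T₀·(J_AC/a)/((J_AC/a)+(J_CB/b)) = 3261 N·m, T_B = 69.20 N·m.
τ in each portion: τ_AC = 4.73×10^6 Pa, τ_CB = 1.91×10^6 Pa; maximum is in AC.
τ_max = T_AC·r/J = 3261·0.0760/5.24×10^-5 = 4.729×10^6 Pa.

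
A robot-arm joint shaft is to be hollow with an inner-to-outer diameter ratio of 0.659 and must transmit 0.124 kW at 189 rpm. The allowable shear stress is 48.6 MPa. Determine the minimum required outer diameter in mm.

9.32 mm

ω = 2π·189/60 = 19.79 rad/s, so T = P/ω = 0.124×10³ / 19.79 = 6.265 N·m.
For a hollow shaft with d_i/d_o = 0.659: τ_max = 16T/(π d_o³ (1−k⁴)), so d_o = [16T/(π τ_allow (1−k⁴))]^(1/3) = [16·6.265/(π·4.86×10^7·0.8114)]^(1/3) = 0.009318 m.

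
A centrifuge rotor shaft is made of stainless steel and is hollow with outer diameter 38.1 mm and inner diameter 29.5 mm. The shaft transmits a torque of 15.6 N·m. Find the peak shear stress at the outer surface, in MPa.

2.24 MPa

J = π(d_o⁴ − d_i⁴)/32 = π(0.0381⁴ − 0.0295⁴)/32 = 1.325×10^-7 m⁴.
τ_max = T·r/J = 15.60 × 0.0191 / 1.325×10^-7 = 2.243×10^6 Pa.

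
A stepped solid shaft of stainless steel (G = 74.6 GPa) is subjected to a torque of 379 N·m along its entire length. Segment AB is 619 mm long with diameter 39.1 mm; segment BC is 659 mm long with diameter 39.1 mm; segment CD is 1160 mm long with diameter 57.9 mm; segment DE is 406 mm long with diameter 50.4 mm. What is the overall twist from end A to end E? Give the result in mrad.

36.9 mrad

J_AB = π(0.0391)⁴/32 = 2.29×10^-7 m⁴; J_BC = π(0.0391)⁴/32 = 2.29×10^-7 m⁴; J_CD = π(0.0579)⁴/32 = 1.10×10^-6 m⁴; J_DE = π(0.0504)⁴/32 = 6.33×10^-7 m⁴.
θ = (T/G)·Σ L_i/J_i = (379.0/74.6×10⁹)·(0.619/2.29×10^-7 + 0.659/2.29×10^-7 + 1.16/1.10×10^-6 + 0.406/6.33×10^-7) = 0.03689 rad.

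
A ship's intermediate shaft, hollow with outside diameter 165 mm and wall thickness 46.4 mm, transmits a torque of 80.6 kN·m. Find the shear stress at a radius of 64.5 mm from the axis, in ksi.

10.8 ksi

J = π(d_o⁴ − d_i⁴)/32 = π(0.165⁴ − 0.0722⁴)/32 = 7.010×10^-5 m⁴.
Shear stress varies linearly with radius: τ = T·r/J = 80600 × 0.0645 / 7.010×10^-5 = 7.416×10^7 Pa.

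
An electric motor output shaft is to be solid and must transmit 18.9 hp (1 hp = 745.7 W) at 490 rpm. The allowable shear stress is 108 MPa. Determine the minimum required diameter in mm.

ω = 2π·490/60 = 51.31 rad/s, so T = P/ω = 18.9×745.7 / 51.31 = 274.7 N·m.
For a solid shaft τ_max = 16T/(πd³), so d = (16T/(π τ_allow))^(1/3) = (16·274.7/(π·1.08×10^8))^(1/3) = 0.02348 m.

23.5 mm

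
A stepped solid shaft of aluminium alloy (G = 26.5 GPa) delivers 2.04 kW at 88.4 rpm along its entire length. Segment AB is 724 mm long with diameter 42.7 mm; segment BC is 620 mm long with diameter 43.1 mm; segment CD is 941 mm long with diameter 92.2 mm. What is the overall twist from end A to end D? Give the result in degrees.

ω = 2π·88.4/60 = 9.257 rad/s, so T = P/ω = 2.04×10³ / 9.257 = 220.4 N·m.
J_AB = π(0.0427)⁴/32 = 3.26×10^-7 m⁴; J_BC = π(0.0431)⁴/32 = 3.39×10^-7 m⁴; J_CD = π(0.0922)⁴/32 = 7.09×10^-6 m⁴.
θ = (T/G)·Σ L_i/J_i = (220.4/26.5×10⁹)·(0.724/3.26×10^-7 + 0.620/3.39×10^-7 + 0.941/7.09×10^-6) = 0.03477 rad.

1.99°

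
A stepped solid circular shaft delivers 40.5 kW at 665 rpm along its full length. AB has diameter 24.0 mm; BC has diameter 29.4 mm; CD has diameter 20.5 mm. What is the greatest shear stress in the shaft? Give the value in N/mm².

ω = 2π·665/60 = 69.64 rad/s, so T = P/ω = 40.5×10³ / 69.64 = 581.6 N·m.
Under the same torque, τ_max = 16T/(πd³) is largest where d is smallest — segment CD (d = 20.5 mm).
τ_max = 16·581.6/(π·(0.0205)³) = 3.438×10^8 Pa.

344 N/mm²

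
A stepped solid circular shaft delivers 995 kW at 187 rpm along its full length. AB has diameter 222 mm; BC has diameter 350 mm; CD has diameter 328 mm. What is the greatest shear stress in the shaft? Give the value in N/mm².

ω = 2π·187/60 = 19.58 rad/s, so T = P/ω = 995×10³ / 19.58 = 50810 N·m.
Under the same torque, τ_max = 16T/(πd³) is largest where d is smallest — segment AB (d = 222 mm).
τ_max = 16·50810/(π·(0.222)³) = 2.365×10^7 Pa.

23.7 N/mm²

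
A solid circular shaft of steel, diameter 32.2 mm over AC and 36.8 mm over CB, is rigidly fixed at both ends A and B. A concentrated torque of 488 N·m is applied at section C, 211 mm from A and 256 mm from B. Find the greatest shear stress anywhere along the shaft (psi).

Compatibility: T_A·a/J_AC = T_B·b/J_CB with T_A + T_B = T₀.
J_AC = 1.06×10^-7 m⁴, J_CB = 1.80×10^-7 m⁴, so T_A = T₀·(J_AC/a)/((J_AC/a)+(J_CB/b)) = 202.8 N·m, T_B = 285.2 N·m.
τ in each portion: τ_AC = 3.09×10^7 Pa, τ_CB = 2.91×10^7 Pa; maximum is in AC.
τ_max = T_AC·r/J = 202.8·0.0161/1.06×10^-7 = 3.094×10^7 Pa.

4490 psi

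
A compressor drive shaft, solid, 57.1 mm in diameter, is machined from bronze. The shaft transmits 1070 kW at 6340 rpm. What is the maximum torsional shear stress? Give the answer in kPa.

ω = 2π·6340/60 = 663.9 rad/s, so T = P/ω = 1070×10³ / 663.9 = 1612 N·m.
J = πd⁴/32 = π(0.0571)⁴/32 = 1.044×10^-6 m⁴.
τ_max = T·r/J = 1612 × 0.0285 / 1.044×10^-6 = 4.409×10^7 Pa.

44100 kPa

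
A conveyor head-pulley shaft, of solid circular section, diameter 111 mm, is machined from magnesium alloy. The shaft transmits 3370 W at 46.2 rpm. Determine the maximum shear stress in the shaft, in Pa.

2.59e6 Pa

ω = 2π·46.2/60 = 4.838 rad/s, so T = P/ω = 3370 / 4.838 = 696.6 N·m.
J = πd⁴/32 = π(0.111)⁴/32 = 1.490×10^-5 m⁴.
τ_max = T·r/J = 696.6 × 0.0555 / 1.490×10^-5 = 2.594×10^6 Pa.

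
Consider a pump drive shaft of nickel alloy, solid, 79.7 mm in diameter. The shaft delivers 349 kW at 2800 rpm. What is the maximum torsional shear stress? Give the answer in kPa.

ω = 2π·2800/60 = 293.2 rad/s, so T = P/ω = 349×10³ / 293.2 = 1190 N·m.
J = πd⁴/32 = π(0.0797)⁴/32 = 3.961×10^-6 m⁴.
τ_max = T·r/J = 1190 × 0.0399 / 3.961×10^-6 = 1.197×10^7 Pa.

12000 kPa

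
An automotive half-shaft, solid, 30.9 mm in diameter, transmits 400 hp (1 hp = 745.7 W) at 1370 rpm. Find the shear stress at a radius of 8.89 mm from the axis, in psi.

30000 psi

ω = 2π·1370/60 = 143.5 rad/s, so T = P/ω = 400×745.7 / 143.5 = 2079 N·m.
J = πd⁴/32 = π(0.0309)⁴/32 = 8.950×10^-8 m⁴.
Shear stress varies linearly with radius: τ = T·r/J = 2079 × 0.00889 / 8.950×10^-8 = 2.065×10^8 Pa.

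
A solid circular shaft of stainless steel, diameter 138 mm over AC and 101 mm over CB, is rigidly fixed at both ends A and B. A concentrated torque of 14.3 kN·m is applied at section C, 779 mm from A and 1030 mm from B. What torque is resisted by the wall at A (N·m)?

11800 N·m

Compatibility: T_A·a/J_AC = T_B·b/J_CB with T_A + T_B = T₀.
J_AC = 3.56×10^-5 m⁴, J_CB = 1.02×10^-5 m⁴, so T_A = T₀·(J_AC/a)/((J_AC/a)+(J_CB/b)) = 11750 N·m, T_B = 2550 N·m.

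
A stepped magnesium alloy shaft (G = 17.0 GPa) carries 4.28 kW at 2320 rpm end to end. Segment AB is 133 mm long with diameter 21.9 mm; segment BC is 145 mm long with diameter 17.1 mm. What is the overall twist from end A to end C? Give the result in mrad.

24.0 mrad

ω = 2π·2320/60 = 242.9 rad/s, so T = P/ω = 4.28×10³ / 242.9 = 17.62 N·m.
J_AB = π(0.0219)⁴/32 = 2.26×10^-8 m⁴; J_BC = π(0.0171)⁴/32 = 8.39×10^-9 m⁴.
θ = (T/G)·Σ L_i/J_i = (17.62/17.0×10⁹)·(0.133/2.26×10^-8 + 0.145/8.39×10^-9) = 0.02400 rad.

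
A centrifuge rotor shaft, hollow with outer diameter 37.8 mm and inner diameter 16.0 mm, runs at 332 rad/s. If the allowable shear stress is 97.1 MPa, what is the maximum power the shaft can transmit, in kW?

331 kW

J = π(d_o⁴ − d_i⁴)/32 = π(0.0378⁴ − 0.0160⁴)/32 = 1.940×10^-7 m⁴.
T_max = τ_allow·J/r = 9.71×10^7 × 1.940×10^-7 / 0.0189 = 996.7 N·m.
ω = 332 rad/s, so P_max = T_max·ω = 3.309×10^5 W.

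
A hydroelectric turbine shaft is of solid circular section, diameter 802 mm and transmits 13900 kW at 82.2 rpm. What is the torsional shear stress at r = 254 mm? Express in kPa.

ω = 2π·82.2/60 = 8.608 rad/s, so T = P/ω = 13900×10³ / 8.608 = 1.615e6 N·m.
J = πd⁴/32 = π(0.802)⁴/32 = 0.04062 m⁴.
Shear stress varies linearly with radius: τ = T·r/J = 1.615e6 × 0.254 / 0.04062 = 1.010×10^7 Pa.

10100 kPa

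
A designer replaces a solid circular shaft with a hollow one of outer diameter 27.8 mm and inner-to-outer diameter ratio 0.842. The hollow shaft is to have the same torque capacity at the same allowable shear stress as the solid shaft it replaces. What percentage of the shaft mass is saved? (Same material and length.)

53.6 %

Equal τ_max and T ⇒ the solid shaft needs d_s³ = d_o³(1−k⁴), so d_s = 27.8·(1−0.842⁴)^(1/3) = 22.03 mm.
Area ratio A_h/A_s = d_o²(1−k²)/d_s² = (1−k²)/(1−k⁴)^(2/3) = 0.4636.
Mass saving = 1 − 0.4636 = 53.6 %.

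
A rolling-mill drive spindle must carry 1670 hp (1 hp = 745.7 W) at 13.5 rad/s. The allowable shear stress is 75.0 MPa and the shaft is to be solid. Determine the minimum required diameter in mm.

ω = 13.5 rad/s, so T = P/ω = 1670×745.7 / 13.50 = 92250 N·m.
For a solid shaft τ_max = 16T/(πd³), so d = (16T/(π τ_allow))^(1/3) = (16·92250/(π·7.50×10^7))^(1/3) = 0.1843 m.

184 mm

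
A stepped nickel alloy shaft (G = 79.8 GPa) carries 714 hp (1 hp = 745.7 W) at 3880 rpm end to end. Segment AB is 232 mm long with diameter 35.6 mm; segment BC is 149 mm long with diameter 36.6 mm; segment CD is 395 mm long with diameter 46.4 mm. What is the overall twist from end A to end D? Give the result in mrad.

ω = 2π·3880/60 = 406.3 rad/s, so T = P/ω = 714×745.7 / 406.3 = 1310 N·m.
J_AB = π(0.0356)⁴/32 = 1.58×10^-7 m⁴; J_BC = π(0.0366)⁴/32 = 1.76×10^-7 m⁴; J_CD = π(0.0464)⁴/32 = 4.55×10^-7 m⁴.
θ = (T/G)·Σ L_i/J_i = (1310/79.8×10⁹)·(0.232/1.58×10^-7 + 0.149/1.76×10^-7 + 0.395/4.55×10^-7) = 0.05230 rad.

52.3 mrad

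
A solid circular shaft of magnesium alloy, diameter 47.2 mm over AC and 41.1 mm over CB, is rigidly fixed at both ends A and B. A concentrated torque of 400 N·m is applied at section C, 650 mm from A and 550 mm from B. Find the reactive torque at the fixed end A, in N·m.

238 N·m

Compatibility: T_A·a/J_AC = T_B·b/J_CB with T_A + T_B = T₀.
J_AC = 4.87×10^-7 m⁴, J_CB = 2.80×10^-7 m⁴, so T_A = T₀·(J_AC/a)/((J_AC/a)+(J_CB/b)) = 238.2 N·m, T_B = 161.8 N·m.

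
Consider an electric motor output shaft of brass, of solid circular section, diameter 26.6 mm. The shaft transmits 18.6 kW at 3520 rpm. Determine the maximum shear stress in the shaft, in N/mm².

13.7 N/mm²

ω = 2π·3520/60 = 368.6 rad/s, so T = P/ω = 18.6×10³ / 368.6 = 50.46 N·m.
J = πd⁴/32 = π(0.0266)⁴/32 = 4.915×10^-8 m⁴.
τ_max = T·r/J = 50.46 × 0.0133 / 4.915×10^-8 = 1.365×10^7 Pa.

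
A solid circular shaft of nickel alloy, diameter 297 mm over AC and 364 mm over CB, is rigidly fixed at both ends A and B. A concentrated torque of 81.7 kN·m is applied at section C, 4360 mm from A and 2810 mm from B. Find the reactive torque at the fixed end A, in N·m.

Compatibility: T_A·a/J_AC = T_B·b/J_CB with T_A + T_B = T₀.
J_AC = 7.64×10^-4 m⁴, J_CB = 1.72×10^-3 m⁴, so T_A = T₀·(J_AC/a)/((J_AC/a)+(J_CB/b)) = 18150 N·m, T_B = 63550 N·m.

18200 N·m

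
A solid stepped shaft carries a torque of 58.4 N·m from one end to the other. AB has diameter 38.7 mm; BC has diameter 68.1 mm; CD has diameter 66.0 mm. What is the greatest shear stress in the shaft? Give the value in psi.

Under the same torque, τ_max = 16T/(πd³) is largest where d is smallest — segment AB (d = 38.7 mm).
τ_max = 16·58.40/(π·(0.0387)³) = 5.132×10^6 Pa.

744 psi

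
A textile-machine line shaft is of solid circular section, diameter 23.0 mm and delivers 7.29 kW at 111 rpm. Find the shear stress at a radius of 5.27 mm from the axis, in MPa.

120 MPa

ω = 2π·111/60 = 11.62 rad/s, so T = P/ω = 7.29×10³ / 11.62 = 627.2 N·m.
J = πd⁴/32 = π(0.0230)⁴/32 = 2.747×10^-8 m⁴.
Shear stress varies linearly with radius: τ = T·r/J = 627.2 × 0.00527 / 2.747×10^-8 = 1.203×10^8 Pa.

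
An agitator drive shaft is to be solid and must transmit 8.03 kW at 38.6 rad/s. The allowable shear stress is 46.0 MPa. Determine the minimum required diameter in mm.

28.5 mm

ω = 38.6 rad/s, so T = P/ω = 8.03×10³ / 38.60 = 208.0 N·m.
For a solid shaft τ_max = 16T/(πd³), so d = (16T/(π τ_allow))^(1/3) = (16·208.0/(π·4.60×10^7))^(1/3) = 0.02845 m.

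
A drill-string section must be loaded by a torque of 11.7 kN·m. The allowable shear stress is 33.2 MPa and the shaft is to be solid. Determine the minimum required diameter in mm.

For a solid shaft τ_max = 16T/(πd³), so d = (16T/(π τ_allow))^(1/3) = (16·11700/(π·3.32×10^7))^(1/3) = 0.1215 m.

122 mm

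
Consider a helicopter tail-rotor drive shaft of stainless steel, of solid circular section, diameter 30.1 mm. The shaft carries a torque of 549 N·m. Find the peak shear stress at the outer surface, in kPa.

103000 kPa

J = πd⁴/32 = π(0.0301)⁴/32 = 8.059×10^-8 m⁴.
τ_max = T·r/J = 549.0 × 0.0151 / 8.059×10^-8 = 1.025×10^8 Pa.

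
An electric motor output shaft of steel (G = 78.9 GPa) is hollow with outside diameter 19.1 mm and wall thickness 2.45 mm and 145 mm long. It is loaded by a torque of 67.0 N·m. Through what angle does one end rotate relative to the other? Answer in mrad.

13.6 mrad

J = π(d_o⁴ − d_i⁴)/32 = π(0.0191⁴ − 0.0142⁴)/32 = 9.074×10^-9 m⁴.
θ = T·L/(G·J) = 67.00 × 0.145 / (78.9×10⁹ × 9.074×10^-9) = 0.01357 rad.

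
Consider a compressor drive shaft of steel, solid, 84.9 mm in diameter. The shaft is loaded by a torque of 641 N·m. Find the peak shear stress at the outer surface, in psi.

774 psi

J = πd⁴/32 = π(0.0849)⁴/32 = 5.101×10^-6 m⁴.
τ_max = T·r/J = 641.0 × 0.0425 / 5.101×10^-6 = 5.335×10^6 Pa.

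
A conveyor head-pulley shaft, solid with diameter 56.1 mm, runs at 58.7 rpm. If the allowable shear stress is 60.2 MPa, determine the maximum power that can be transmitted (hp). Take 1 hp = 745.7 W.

17.2 hp

J = πd⁴/32 = π(0.0561)⁴/32 = 9.724×10^-7 m⁴.
T_max = τ_allow·J/r = 6.02×10^7 × 9.724×10^-7 / 0.0281 = 2087 N·m.
ω = 2π·58.7/60 = 6.147 rad/s, so P_max = T_max·ω = 1.283×10^4 W.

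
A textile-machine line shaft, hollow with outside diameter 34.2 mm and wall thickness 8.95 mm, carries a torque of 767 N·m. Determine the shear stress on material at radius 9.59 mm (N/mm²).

J = π(d_o⁴ − d_i⁴)/32 = π(0.0342⁴ − 0.0163⁴)/32 = 1.274×10^-7 m⁴.
Shear stress varies linearly with radius: τ = T·r/J = 767.0 × 0.00959 / 1.274×10^-7 = 5.775×10^7 Pa.

57.7 N/mm²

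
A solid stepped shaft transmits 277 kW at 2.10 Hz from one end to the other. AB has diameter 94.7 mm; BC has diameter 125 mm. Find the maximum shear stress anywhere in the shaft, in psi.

ω = 2π·2.10 = 13.19 rad/s, so T = P/ω = 277×10³ / 13.19 = 20990 N·m.
Under the same torque, τ_max = 16T/(πd³) is largest where d is smallest — segment AB (d = 94.7 mm).
τ_max = 16·20990/(π·(0.0947)³) = 1.259×10^8 Pa.

18300 psi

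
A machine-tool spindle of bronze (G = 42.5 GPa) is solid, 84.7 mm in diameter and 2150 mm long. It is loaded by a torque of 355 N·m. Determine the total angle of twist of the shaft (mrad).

J = πd⁴/32 = π(0.0847)⁴/32 = 5.053×10^-6 m⁴.
θ = T·L/(G·J) = 355.0 × 2.15 / (42.5×10⁹ × 5.053×10^-6) = 3.554×10^-3 rad.

3.55 mrad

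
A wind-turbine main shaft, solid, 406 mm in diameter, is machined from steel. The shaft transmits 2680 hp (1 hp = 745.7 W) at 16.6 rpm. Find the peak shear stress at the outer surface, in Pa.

8.75e7 Pa

ω = 2π·16.6/60 = 1.738 rad/s, so T = P/ω = 2680×745.7 / 1.738 = 1.150e6 N·m.
J = πd⁴/32 = π(0.406)⁴/32 = 2.667×10^-3 m⁴.
τ_max = T·r/J = 1.150e6 × 0.203 / 2.667×10^-3 = 8.749×10^7 Pa.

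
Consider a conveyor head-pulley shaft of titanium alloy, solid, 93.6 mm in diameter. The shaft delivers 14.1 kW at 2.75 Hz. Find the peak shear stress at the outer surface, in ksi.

ω = 2π·2.75 = 17.28 rad/s, so T = P/ω = 14.1×10³ / 17.28 = 816.0 N·m.
J = πd⁴/32 = π(0.0936)⁴/32 = 7.535×10^-6 m⁴.
τ_max = T·r/J = 816.0 × 0.0468 / 7.535×10^-6 = 5.068×10^6 Pa.

0.735 ksi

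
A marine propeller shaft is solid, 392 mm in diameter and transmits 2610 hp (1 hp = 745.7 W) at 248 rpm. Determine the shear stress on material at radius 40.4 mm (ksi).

ω = 2π·248/60 = 25.97 rad/s, so T = P/ω = 2610×745.7 / 25.97 = 74940 N·m.
J = πd⁴/32 = π(0.392)⁴/32 = 2.318×10^-3 m⁴.
Shear stress varies linearly with radius: τ = T·r/J = 74940 × 0.0404 / 2.318×10^-3 = 1.306×10^6 Pa.

0.189 ksi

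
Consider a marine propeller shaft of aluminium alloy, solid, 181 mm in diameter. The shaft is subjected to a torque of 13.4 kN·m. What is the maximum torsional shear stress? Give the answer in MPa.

11.5 MPa

J = πd⁴/32 = π(0.181)⁴/32 = 1.054×10^-4 m⁴.
τ_max = T·r/J = 13400 × 0.0905 / 1.054×10^-4 = 1.151×10^7 Pa.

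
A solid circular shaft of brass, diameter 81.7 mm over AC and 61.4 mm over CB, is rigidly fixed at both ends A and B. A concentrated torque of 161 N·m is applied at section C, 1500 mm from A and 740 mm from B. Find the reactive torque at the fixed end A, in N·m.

Compatibility: T_A·a/J_AC = T_B·b/J_CB with T_A + T_B = T₀.
J_AC = 4.37×10^-6 m⁴, J_CB = 1.40×10^-6 m⁴, so T_A = T₀·(J_AC/a)/((J_AC/a)+(J_CB/b)) = 97.78 N·m, T_B = 63.22 N·m.

97.8 N·m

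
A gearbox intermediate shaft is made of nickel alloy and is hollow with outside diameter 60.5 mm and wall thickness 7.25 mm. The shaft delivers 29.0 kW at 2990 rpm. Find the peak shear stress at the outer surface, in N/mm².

3.20 N/mm²

ω = 2π·2990/60 = 313.1 rad/s, so T = P/ω = 29.0×10³ / 313.1 = 92.62 N·m.
J = π(d_o⁴ − d_i⁴)/32 = π(0.0605⁴ − 0.0460⁴)/32 = 8.757×10^-7 m⁴.
τ_max = T·r/J = 92.62 × 0.0302 / 8.757×10^-7 = 3.199×10^6 Pa.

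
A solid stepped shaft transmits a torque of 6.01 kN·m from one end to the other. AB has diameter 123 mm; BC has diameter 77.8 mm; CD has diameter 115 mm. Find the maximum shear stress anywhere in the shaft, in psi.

Under the same torque, τ_max = 16T/(πd³) is largest where d is smallest — segment BC (d = 77.8 mm).
τ_max = 16·6010/(π·(0.0778)³) = 6.500×10^7 Pa.

9430 psi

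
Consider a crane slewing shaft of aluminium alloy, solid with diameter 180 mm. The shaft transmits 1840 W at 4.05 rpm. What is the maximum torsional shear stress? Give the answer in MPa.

ω = 2π·4.05/60 = 0.4241 rad/s, so T = P/ω = 1840 / 0.4241 = 4338 N·m.
J = πd⁴/32 = π(0.180)⁴/32 = 1.031×10^-4 m⁴.
τ_max = T·r/J = 4338 × 0.0900 / 1.031×10^-4 = 3.789×10^6 Pa.

3.79 MPa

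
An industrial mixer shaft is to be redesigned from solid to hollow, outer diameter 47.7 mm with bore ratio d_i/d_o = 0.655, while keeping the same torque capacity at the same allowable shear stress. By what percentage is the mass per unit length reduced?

34.6 %

Equal τ_max and T ⇒ the solid shaft needs d_s³ = d_o³(1−k⁴), so d_s = 47.7·(1−0.655⁴)^(1/3) = 44.57 mm.
Area ratio A_h/A_s = d_o²(1−k²)/d_s² = (1−k²)/(1−k⁴)^(2/3) = 0.6539.
Mass saving = 1 − 0.6539 = 34.6 %.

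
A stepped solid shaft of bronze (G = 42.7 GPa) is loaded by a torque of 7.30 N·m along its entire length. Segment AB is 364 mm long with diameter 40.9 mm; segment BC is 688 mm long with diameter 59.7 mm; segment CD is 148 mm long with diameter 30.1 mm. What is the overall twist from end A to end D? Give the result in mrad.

0.635 mrad

J_AB = π(0.0409)⁴/32 = 2.75×10^-7 m⁴; J_BC = π(0.0597)⁴/32 = 1.25×10^-6 m⁴; J_CD = π(0.0301)⁴/32 = 8.06×10^-8 m⁴.
θ = (T/G)·Σ L_i/J_i = (7.300/42.7×10⁹)·(0.364/2.75×10^-7 + 0.688/1.25×10^-6 + 0.148/8.06×10^-8) = 6.348×10^-4 rad.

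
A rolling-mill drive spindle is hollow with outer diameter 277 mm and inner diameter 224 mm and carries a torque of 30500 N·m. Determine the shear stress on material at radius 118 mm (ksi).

1.58 ksi

J = π(d_o⁴ − d_i⁴)/32 = π(0.277⁴ − 0.224⁴)/32 = 3.308×10^-4 m⁴.
Shear stress varies linearly with radius: τ = T·r/J = 30500 × 0.118 / 3.308×10^-4 = 1.088×10^7 Pa.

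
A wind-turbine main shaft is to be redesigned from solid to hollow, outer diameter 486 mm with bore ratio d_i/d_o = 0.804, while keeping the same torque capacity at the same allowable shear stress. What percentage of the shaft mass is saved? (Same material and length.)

Equal τ_max and T ⇒ the solid shaft needs d_s³ = d_o³(1−k⁴), so d_s = 486·(1−0.804⁴)^(1/3) = 405.8 mm.
Area ratio A_h/A_s = d_o²(1−k²)/d_s² = (1−k²)/(1−k⁴)^(2/3) = 0.5072.
Mass saving = 1 − 0.5072 = 49.3 %.

49.3 %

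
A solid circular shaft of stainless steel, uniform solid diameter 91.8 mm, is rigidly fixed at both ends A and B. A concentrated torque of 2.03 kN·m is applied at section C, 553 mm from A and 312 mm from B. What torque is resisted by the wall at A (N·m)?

With uniform GJ and both ends fixed, compatibility θ_AC = θ_CB gives T_A·a = T_B·b, together with T_A + T_B = T₀.
T_A = T₀·b/(a+b) = 2030·312/865.0 = 732.2 N·m; T_B = 1298 N·m.

732 N·m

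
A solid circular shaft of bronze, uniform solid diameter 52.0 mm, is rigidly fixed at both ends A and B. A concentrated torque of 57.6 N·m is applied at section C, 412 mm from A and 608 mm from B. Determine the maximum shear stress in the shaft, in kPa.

1240 kPa

With uniform GJ and both ends fixed, compatibility θ_AC = θ_CB gives T_A·a = T_B·b, together with T_A + T_B = T₀.
T_A = T₀·b/(a+b) = 57.60·608/1020 = 34.33 N·m; T_B = 23.27 N·m.
τ in each portion: τ_AC = 1.24×10^6 Pa, τ_CB = 8.43×10^5 Pa; maximum is in AC.
τ_max = T_AC·r/J = 34.33·0.0260/7.18×10^-7 = 1.244×10^6 Pa.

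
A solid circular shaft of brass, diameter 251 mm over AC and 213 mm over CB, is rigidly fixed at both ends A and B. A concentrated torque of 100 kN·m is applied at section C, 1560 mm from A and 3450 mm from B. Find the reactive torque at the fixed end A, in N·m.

81000 N·m

Compatibility: T_A·a/J_AC = T_B·b/J_CB with T_A + T_B = T₀.
J_AC = 3.90×10^-4 m⁴, J_CB = 2.02×10^-4 m⁴, so T_A = T₀·(J_AC/a)/((J_AC/a)+(J_CB/b)) = 81000 N·m, T_B = 19000 N·m.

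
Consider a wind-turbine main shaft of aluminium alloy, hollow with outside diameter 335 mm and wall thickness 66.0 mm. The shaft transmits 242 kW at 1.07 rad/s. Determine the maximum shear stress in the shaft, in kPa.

35400 kPa

ω = 1.07 rad/s, so T = P/ω = 242×10³ / 1.070 = 226200 N·m.
J = π(d_o⁴ − d_i⁴)/32 = π(0.335⁴ − 0.203⁴)/32 = 1.070×10^-3 m⁴.
τ_max = T·r/J = 226200 × 0.168 / 1.070×10^-3 = 3.541×10^7 Pa.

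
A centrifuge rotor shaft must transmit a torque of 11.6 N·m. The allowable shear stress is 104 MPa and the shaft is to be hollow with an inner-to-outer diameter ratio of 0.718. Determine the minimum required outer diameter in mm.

9.18 mm

For a hollow shaft with d_i/d_o = 0.718: τ_max = 16T/(π d_o³ (1−k⁴)), so d_o = [16T/(π τ_allow (1−k⁴))]^(1/3) = [16·11.60/(π·1.04×10^8·0.7342)]^(1/3) = 0.009180 m.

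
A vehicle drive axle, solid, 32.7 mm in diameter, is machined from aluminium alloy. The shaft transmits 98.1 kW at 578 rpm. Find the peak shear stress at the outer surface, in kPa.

ω = 2π·578/60 = 60.53 rad/s, so T = P/ω = 98.1×10³ / 60.53 = 1621 N·m.
J = πd⁴/32 = π(0.0327)⁴/32 = 1.123×10^-7 m⁴.
τ_max = T·r/J = 1621 × 0.0163 / 1.123×10^-7 = 2.361×10^8 Pa.

236000 kPa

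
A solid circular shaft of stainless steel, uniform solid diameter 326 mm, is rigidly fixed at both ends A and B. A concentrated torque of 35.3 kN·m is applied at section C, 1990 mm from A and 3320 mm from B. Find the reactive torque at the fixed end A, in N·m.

22100 N·m

With uniform GJ and both ends fixed, compatibility θ_AC = θ_CB gives T_A·a = T_B·b, together with T_A + T_B = T₀.
T_A = T₀·b/(a+b) = 35300·3320/5310 = 22070 N·m; T_B = 13230 N·m.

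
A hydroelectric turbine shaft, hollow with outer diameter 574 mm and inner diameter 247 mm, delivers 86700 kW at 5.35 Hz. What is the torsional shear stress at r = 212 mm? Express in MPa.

53.1 MPa

ω = 2π·5.35 = 33.62 rad/s, so T = P/ω = 86700×10³ / 33.62 = 2.579e6 N·m.
J = π(d_o⁴ − d_i⁴)/32 = π(0.574⁴ − 0.247⁴)/32 = 0.01029 m⁴.
Shear stress varies linearly with radius: τ = T·r/J = 2.579e6 × 0.212 / 0.01029 = 5.313×10^7 Pa.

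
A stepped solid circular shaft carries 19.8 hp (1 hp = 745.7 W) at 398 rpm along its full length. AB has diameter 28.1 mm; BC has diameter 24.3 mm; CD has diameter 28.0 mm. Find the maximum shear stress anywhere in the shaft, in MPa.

ω = 2π·398/60 = 41.68 rad/s, so T = P/ω = 19.8×745.7 / 41.68 = 354.3 N·m.
Under the same torque, τ_max = 16T/(πd³) is largest where d is smallest — segment BC (d = 24.3 mm).
τ_max = 16·354.3/(π·(0.0243)³) = 1.257×10^8 Pa.

126 MPa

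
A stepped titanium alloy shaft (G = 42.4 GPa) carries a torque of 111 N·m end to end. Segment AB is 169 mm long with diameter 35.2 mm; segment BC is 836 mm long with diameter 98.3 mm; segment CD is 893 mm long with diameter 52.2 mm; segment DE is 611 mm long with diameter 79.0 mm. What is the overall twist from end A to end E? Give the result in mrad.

J_AB = π(0.0352)⁴/32 = 1.51×10^-7 m⁴; J_BC = π(0.0983)⁴/32 = 9.17×10^-6 m⁴; J_CD = π(0.0522)⁴/32 = 7.29×10^-7 m⁴; J_DE = π(0.0790)⁴/32 = 3.82×10^-6 m⁴.
θ = (T/G)·Σ L_i/J_i = (111.0/42.4×10⁹)·(0.169/1.51×10^-7 + 0.836/9.17×10^-6 + 0.893/7.29×10^-7 + 0.611/3.82×10^-6) = 6.800×10^-3 rad.

6.80 mrad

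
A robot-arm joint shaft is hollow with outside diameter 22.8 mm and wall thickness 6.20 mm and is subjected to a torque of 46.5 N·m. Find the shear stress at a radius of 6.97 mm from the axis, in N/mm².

J = π(d_o⁴ − d_i⁴)/32 = π(0.0228⁴ − 0.0104⁴)/32 = 2.538×10^-8 m⁴.
Shear stress varies linearly with radius: τ = T·r/J = 46.50 × 0.00697 / 2.538×10^-8 = 1.277×10^7 Pa.

12.8 N/mm²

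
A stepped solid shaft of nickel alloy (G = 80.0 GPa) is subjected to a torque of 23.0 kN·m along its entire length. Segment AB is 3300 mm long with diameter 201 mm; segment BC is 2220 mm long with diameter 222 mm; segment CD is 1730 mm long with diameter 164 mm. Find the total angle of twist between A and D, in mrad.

15.6 mrad

J_AB = π(0.201)⁴/32 = 1.60×10^-4 m⁴; J_BC = π(0.222)⁴/32 = 2.38×10^-4 m⁴; J_CD = π(0.164)⁴/32 = 7.10×10^-5 m⁴.
θ = (T/G)·Σ L_i/J_i = (23000/80.0×10⁹)·(3.30/1.60×10^-4 + 2.22/2.38×10^-4 + 1.73/7.10×10^-5) = 0.01560 rad.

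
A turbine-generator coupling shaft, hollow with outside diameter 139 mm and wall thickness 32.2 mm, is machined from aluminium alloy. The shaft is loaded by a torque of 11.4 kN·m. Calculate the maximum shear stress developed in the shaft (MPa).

23.6 MPa

J = π(d_o⁴ − d_i⁴)/32 = π(0.139⁴ − 0.0746⁴)/32 = 3.361×10^-5 m⁴.
τ_max = T·r/J = 11400 × 0.0695 / 3.361×10^-5 = 2.357×10^7 Pa.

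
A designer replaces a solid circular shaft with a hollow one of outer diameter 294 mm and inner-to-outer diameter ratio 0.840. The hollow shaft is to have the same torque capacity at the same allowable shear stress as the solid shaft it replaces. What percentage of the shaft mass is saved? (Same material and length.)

Equal τ_max and T ⇒ the solid shaft needs d_s³ = d_o³(1−k⁴), so d_s = 294·(1−0.840⁴)^(1/3) = 233.7 mm.
Area ratio A_h/A_s = d_o²(1−k²)/d_s² = (1−k²)/(1−k⁴)^(2/3) = 0.4660.
Mass saving = 1 − 0.4660 = 53.4 %.

53.4 %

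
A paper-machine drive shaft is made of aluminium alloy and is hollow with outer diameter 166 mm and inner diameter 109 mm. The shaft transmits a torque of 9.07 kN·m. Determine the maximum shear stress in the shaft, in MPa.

12.4 MPa

J = π(d_o⁴ − d_i⁴)/32 = π(0.166⁴ − 0.109⁴)/32 = 6.069×10^-5 m⁴.
τ_max = T·r/J = 9070 × 0.0830 / 6.069×10^-5 = 1.240×10^7 Pa.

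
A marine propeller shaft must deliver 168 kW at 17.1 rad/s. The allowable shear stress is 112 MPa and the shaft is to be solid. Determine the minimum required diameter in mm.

ω = 17.1 rad/s, so T = P/ω = 168×10³ / 17.10 = 9825 N·m.
For a solid shaft τ_max = 16T/(πd³), so d = (16T/(π τ_allow))^(1/3) = (16·9825/(π·1.12×10^8))^(1/3) = 0.07645 m.

76.4 mm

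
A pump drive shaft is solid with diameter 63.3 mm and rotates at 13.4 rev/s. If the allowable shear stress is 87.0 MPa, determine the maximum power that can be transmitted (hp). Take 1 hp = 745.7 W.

J = πd⁴/32 = π(0.0633)⁴/32 = 1.576×10^-6 m⁴.
T_max = τ_allow·J/r = 8.70×10^7 × 1.576×10^-6 / 0.0316 = 4333 N·m.
ω = 2π·13.4 = 84.19 rad/s, so P_max = T_max·ω = 3.648×10^5 W.

489 hp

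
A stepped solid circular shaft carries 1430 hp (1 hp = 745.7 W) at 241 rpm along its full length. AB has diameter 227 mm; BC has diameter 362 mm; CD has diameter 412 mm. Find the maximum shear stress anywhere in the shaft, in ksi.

ω = 2π·241/60 = 25.24 rad/s, so T = P/ω = 1430×745.7 / 25.24 = 42250 N·m.
Under the same torque, τ_max = 16T/(πd³) is largest where d is smallest — segment AB (d = 227 mm).
τ_max = 16·42250/(π·(0.227)³) = 1.840×10^7 Pa.

2.67 ksi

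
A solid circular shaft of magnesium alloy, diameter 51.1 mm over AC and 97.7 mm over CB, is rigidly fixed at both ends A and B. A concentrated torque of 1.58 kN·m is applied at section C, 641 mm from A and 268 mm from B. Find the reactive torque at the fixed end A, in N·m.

Compatibility: T_A·a/J_AC = T_B·b/J_CB with T_A + T_B = T₀.
J_AC = 6.69×10^-7 m⁴, J_CB = 8.94×10^-6 m⁴, so T_A = T₀·(J_AC/a)/((J_AC/a)+(J_CB/b)) = 47.94 N·m, T_B = 1532 N·m.

47.9 N·m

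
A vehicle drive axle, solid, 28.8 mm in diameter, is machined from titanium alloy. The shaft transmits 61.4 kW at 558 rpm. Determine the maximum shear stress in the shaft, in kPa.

ω = 2π·558/60 = 58.43 rad/s, so T = P/ω = 61.4×10³ / 58.43 = 1051 N·m.
J = πd⁴/32 = π(0.0288)⁴/32 = 6.754×10^-8 m⁴.
τ_max = T·r/J = 1051 × 0.0144 / 6.754×10^-8 = 2.240×10^8 Pa.

224000 kPa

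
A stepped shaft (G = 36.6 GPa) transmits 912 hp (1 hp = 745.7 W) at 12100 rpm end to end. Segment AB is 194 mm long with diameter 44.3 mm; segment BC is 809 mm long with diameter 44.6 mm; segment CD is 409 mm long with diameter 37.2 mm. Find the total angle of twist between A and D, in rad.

ω = 2π·12100/60 = 1267 rad/s, so T = P/ω = 912×745.7 / 1267 = 536.7 N·m.
J_AB = π(0.0443)⁴/32 = 3.78×10^-7 m⁴; J_BC = π(0.0446)⁴/32 = 3.88×10^-7 m⁴; J_CD = π(0.0372)⁴/32 = 1.88×10^-7 m⁴.
θ = (T/G)·Σ L_i/J_i = (536.7/36.6×10⁹)·(0.194/3.78×10^-7 + 0.809/3.88×10^-7 + 0.409/1.88×10^-7) = 0.06997 rad.

0.0700 rad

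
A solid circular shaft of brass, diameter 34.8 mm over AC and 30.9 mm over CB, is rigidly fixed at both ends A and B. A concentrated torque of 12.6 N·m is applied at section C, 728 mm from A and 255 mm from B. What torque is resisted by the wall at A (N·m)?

4.54 N·m

Compatibility: T_A·a/J_AC = T_B·b/J_CB with T_A + T_B = T₀.
J_AC = 1.44×10^-7 m⁴, J_CB = 8.95×10^-8 m⁴, so T_A = T₀·(J_AC/a)/((J_AC/a)+(J_CB/b)) = 4.541 N·m, T_B = 8.059 N·m.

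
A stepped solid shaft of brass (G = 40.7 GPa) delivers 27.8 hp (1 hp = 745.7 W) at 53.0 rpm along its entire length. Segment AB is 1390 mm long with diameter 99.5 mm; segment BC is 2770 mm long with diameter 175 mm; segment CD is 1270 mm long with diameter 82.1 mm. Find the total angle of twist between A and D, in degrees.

ω = 2π·53.0/60 = 5.550 rad/s, so T = P/ω = 27.8×745.7 / 5.550 = 3735 N·m.
J_AB = π(0.0995)⁴/32 = 9.62×10^-6 m⁴; J_BC = π(0.175)⁴/32 = 9.21×10^-5 m⁴; J_CD = π(0.0821)⁴/32 = 4.46×10^-6 m⁴.
θ = (T/G)·Σ L_i/J_i = (3735/40.7×10⁹)·(1.39/9.62×10^-6 + 2.77/9.21×10^-5 + 1.27/4.46×10^-6) = 0.04215 rad.

2.41°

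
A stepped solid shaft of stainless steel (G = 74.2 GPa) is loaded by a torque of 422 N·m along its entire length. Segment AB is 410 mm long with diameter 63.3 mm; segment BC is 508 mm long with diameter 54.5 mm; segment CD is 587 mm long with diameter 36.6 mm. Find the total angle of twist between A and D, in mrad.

J_AB = π(0.0633)⁴/32 = 1.58×10^-6 m⁴; J_BC = π(0.0545)⁴/32 = 8.66×10^-7 m⁴; J_CD = π(0.0366)⁴/32 = 1.76×10^-7 m⁴.
θ = (T/G)·Σ L_i/J_i = (422.0/74.2×10⁹)·(0.410/1.58×10^-6 + 0.508/8.66×10^-7 + 0.587/1.76×10^-7) = 0.02377 rad.

23.8 mrad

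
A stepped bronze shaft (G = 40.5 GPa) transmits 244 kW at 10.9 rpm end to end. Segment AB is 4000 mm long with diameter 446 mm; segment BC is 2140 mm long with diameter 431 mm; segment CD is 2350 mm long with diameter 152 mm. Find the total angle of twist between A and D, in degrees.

14.1°

ω = 2π·10.9/60 = 1.141 rad/s, so T = P/ω = 244×10³ / 1.141 = 213800 N·m.
J_AB = π(0.446)⁴/32 = 3.88×10^-3 m⁴; J_BC = π(0.431)⁴/32 = 3.39×10^-3 m⁴; J_CD = π(0.152)⁴/32 = 5.24×10^-5 m⁴.
θ = (T/G)·Σ L_i/J_i = (213800/40.5×10⁹)·(4.00/3.88×10^-3 + 2.14/3.39×10^-3 + 2.35/5.24×10^-5) = 0.2455 rad.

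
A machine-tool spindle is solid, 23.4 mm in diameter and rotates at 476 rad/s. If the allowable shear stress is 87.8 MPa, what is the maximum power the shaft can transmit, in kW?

105 kW

J = πd⁴/32 = π(0.0234)⁴/32 = 2.943×10^-8 m⁴.
T_max = τ_allow·J/r = 8.78×10^7 × 2.943×10^-8 / 0.0117 = 220.9 N·m.
ω = 476 rad/s, so P_max = T_max·ω = 1.051×10^5 W.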